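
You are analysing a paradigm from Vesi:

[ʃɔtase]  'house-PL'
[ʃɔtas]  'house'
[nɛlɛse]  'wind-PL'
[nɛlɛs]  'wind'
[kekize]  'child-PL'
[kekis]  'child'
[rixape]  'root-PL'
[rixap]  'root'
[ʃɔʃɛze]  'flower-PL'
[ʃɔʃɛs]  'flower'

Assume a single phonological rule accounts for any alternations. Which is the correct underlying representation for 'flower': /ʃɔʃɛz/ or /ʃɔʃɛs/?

/ʃɔʃɛz/

The stem for 'flower' ends in [z] in [ʃɔʃɛze] but [s] in [ʃɔʃɛs].
But 'house' keeps [s] in both environments ([ʃɔtase], [ʃɔtas]), so there is no rule changing /s/ to [z] before the PL suffix.
The alternation reflects word-final obstruent devoicing: voiced obstruents become voiceless word-finally. /z/ is underlying.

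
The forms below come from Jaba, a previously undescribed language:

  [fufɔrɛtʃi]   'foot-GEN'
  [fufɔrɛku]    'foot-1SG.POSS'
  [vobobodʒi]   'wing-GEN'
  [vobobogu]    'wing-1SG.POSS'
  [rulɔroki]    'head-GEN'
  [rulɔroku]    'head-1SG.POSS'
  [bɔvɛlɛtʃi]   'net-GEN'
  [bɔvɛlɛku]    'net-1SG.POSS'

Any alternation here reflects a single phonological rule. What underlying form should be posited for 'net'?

The stem for 'net' ends in [tʃ] in [bɔvɛlɛtʃi] but [k] in [bɔvɛlɛku].
Compare 'head', with invariant [k] in [rulɔroki] and [rulɔroku]: an analysis with underlying /k/ and a rule producing [tʃ] before the GEN suffix would wrongly predict alternation here too.
The alternation reflects depalatalization: palato-alveolar /tʃ/ and /dʒ/ become [k] and [g] when no front vowel follows. /tʃ/ is underlying.
Hence 'net' is /bɔvɛlɛtʃ/ underlyingly.

/bɔvɛlɛtʃ/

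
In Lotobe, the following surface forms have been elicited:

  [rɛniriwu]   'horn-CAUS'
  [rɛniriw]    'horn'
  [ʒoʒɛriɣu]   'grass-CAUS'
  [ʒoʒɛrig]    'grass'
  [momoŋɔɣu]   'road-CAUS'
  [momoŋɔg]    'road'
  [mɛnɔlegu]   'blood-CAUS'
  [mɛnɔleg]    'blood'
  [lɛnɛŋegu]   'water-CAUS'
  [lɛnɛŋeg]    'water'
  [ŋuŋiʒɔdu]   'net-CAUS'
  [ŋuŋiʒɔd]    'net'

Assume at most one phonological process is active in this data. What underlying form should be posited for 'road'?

/momoŋɔɣ/

The root 'road' surfaces as [momoŋɔɣu] and [momoŋɔg], with a stem-final [ɣ] ~ [g] alternation.
The stem 'blood' ([mɛnɔlegu], [mɛnɔleg]) shows [g] unchanged in both environments, so [g] cannot be basic with [ɣ] derived before the CAUS suffix.
The underlying segment must be /ɣ/; voiced fricatives become stops word-finally, yielding [g] there.
Hence 'road' is /momoŋɔɣ/ underlyingly.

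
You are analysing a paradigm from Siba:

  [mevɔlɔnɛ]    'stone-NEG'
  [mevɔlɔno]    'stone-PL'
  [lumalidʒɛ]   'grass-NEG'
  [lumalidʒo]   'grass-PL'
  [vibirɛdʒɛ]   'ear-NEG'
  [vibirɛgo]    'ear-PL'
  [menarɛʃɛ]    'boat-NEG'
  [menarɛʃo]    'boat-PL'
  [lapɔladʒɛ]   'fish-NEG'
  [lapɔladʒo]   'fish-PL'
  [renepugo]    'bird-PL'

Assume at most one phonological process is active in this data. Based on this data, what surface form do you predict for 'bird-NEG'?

[renepudʒɛ]

'ear' shows [dʒ] ~ [g] at the end of the stem ([vibirɛdʒɛ] vs [vibirɛgo]).
But 'grass' keeps [dʒ] in both environments ([lumalidʒɛ], [lumalidʒo]), so there is no rule changing /dʒ/ to [g] before the PL suffix.
The alternation reflects palatalization before a front vowel: /g/ becomes palato-alveolar [dʒ] before a front vowel. /g/ is underlying.
The one attested form of 'bird', [renepugo], shows underlying /renepug/. Applying the same rule before a front vowel gives [renepudʒɛ].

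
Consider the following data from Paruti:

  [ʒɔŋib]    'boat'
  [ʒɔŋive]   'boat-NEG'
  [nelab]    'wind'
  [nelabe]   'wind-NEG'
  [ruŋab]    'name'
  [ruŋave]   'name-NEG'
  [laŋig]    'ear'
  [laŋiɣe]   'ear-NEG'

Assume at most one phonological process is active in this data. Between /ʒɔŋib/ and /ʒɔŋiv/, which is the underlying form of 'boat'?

The root 'boat' surfaces as [ʒɔŋib] and [ʒɔŋive], with a stem-final [b] ~ [v] alternation.
The stem 'wind' ([nelab], [nelabe]) shows [b] unchanged in both environments, so [b] cannot be basic with [v] derived before the NEG suffix.
The alternation reflects word-final hardening: voiced fricatives become stops word-finally. /v/ is underlying.

/ʒɔŋiv/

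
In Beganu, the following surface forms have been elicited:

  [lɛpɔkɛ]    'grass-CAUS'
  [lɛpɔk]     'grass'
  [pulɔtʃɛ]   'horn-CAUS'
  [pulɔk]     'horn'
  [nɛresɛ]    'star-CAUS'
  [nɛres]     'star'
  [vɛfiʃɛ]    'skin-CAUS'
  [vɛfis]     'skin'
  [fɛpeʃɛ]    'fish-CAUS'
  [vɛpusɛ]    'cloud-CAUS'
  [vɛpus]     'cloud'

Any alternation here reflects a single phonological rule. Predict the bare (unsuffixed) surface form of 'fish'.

[fɛpes]

In [vɛfiʃɛ] and [vɛfis] the final segment of 'skin' alternates: [ʃ] ~ [s].
The stem 'cloud' ([vɛpusɛ], [vɛpus]) shows [s] unchanged in both environments, so [s] cannot be basic with [ʃ] derived before the CAUS suffix.
Therefore /ʃ/ is basic and [s] is derived by depalatalization (palato-alveolar /tʃ/ and /ʃ/ become [k] and [s] when no front vowel follows).
The one attested form of 'fish', [fɛpeʃɛ], shows underlying /fɛpeʃ/. Applying the same rule when no front vowel follows gives [fɛpes].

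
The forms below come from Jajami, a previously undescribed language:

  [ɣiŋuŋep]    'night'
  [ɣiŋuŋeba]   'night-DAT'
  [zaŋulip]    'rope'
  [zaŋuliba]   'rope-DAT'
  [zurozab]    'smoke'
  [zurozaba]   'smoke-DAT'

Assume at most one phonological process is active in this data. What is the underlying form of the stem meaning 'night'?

/ɣiŋuŋep/

The stem for 'night' ends in [p] in [ɣiŋuŋep] but [b] in [ɣiŋuŋeba].
But 'smoke' keeps [b] in both environments ([zurozab], [zurozaba]), so there is no rule changing /b/ to [p] in isolation.
The alternation reflects intervocalic voicing: voiceless stops become voiced between vowels. /p/ is underlying.
Hence 'night' is /ɣiŋuŋep/ underlyingly.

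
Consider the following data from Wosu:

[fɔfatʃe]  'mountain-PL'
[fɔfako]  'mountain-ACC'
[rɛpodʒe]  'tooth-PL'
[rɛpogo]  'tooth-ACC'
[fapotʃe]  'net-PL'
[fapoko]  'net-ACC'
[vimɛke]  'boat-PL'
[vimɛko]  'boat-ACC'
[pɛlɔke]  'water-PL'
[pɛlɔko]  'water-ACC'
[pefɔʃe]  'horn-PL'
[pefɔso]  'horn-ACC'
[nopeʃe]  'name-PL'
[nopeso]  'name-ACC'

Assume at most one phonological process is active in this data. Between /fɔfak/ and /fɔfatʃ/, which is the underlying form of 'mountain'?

The stem for 'mountain' ends in [tʃ] in [fɔfatʃe] but [k] in [fɔfako].
If /k/ were underlying and a rule turned it into [tʃ] before the PL suffix, 'boat' would also alternate; but it has [k] in both [vimɛke] and [vimɛko].
Therefore /tʃ/ is basic and [k] is derived by depalatalization (palato-alveolar /tʃ/, /dʒ/ and /ʃ/ become [k], [g] and [s] when no front vowel follows).

/fɔfatʃ/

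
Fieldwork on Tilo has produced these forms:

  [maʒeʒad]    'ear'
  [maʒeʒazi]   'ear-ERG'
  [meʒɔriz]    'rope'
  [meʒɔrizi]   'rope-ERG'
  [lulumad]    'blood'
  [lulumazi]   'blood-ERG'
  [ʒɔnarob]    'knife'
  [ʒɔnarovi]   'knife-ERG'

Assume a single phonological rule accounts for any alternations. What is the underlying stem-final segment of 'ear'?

/d/

'ear' shows [d] ~ [z] at the end of the stem ([maʒeʒad] vs [maʒeʒazi]).
Compare 'rope', with invariant [z] in [meʒɔriz] and [meʒɔrizi]: an analysis with underlying /z/ and a rule producing [d] in isolation would wrongly predict alternation here too.
So /d/ is underlying, and a rule of intervocalic spirantization — voiced stops become fricatives between vowels — gives [z].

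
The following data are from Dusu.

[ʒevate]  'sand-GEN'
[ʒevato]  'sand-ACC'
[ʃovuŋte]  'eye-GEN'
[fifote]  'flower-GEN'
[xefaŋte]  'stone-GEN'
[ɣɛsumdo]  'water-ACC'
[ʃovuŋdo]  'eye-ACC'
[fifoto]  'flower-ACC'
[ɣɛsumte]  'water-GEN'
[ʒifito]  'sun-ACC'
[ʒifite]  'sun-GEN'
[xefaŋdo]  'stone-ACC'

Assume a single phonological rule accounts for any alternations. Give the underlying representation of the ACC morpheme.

/-do/

The ACC morpheme has two allomorphs, [-do] and [-to].
The GEN suffix, which begins with [t], is invariant after every stem; so [t] is not altered by any rule here.
The ACC suffix is therefore /-do/ underlyingly, with post-vocalic devoicing: voiced stops become voiceless after a vowel.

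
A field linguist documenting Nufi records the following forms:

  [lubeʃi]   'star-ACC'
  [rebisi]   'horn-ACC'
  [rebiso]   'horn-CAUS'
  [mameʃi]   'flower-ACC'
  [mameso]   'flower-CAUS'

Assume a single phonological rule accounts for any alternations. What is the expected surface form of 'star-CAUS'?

[lubeso]

The root 'flower' surfaces as [mameʃi] and [mameso], with a stem-final [ʃ] ~ [s] alternation.
Compare 'horn', with invariant [s] in [rebisi] and [rebiso]: an analysis with underlying /s/ and a rule producing [ʃ] before the ACC suffix would wrongly predict alternation here too.
So /ʃ/ is underlying, and a rule of depalatalization — palato-alveolar /ʃ/ becomes [s] when no front vowel follows — gives [s].
From [lubeʃi] the stem 'star' is /lubeʃ/; when no front vowel follows this yields [lubeso].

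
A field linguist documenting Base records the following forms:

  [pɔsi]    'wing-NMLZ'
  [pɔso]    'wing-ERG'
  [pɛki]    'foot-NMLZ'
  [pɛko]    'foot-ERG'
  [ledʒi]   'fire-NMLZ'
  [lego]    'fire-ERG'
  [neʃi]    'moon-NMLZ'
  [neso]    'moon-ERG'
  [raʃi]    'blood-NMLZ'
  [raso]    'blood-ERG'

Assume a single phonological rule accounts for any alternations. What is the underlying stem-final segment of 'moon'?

/ʃ/

In [neʃi] and [neso] the final segment of 'moon' alternates: [ʃ] ~ [s].
But 'wing' keeps [s] in both environments ([pɔsi], [pɔso]), so there is no rule changing /s/ to [ʃ] before the NMLZ suffix.
So /ʃ/ is underlying, and a rule of depalatalization — palato-alveolar /dʒ/ and /ʃ/ become [g] and [s] when no front vowel follows — gives [s].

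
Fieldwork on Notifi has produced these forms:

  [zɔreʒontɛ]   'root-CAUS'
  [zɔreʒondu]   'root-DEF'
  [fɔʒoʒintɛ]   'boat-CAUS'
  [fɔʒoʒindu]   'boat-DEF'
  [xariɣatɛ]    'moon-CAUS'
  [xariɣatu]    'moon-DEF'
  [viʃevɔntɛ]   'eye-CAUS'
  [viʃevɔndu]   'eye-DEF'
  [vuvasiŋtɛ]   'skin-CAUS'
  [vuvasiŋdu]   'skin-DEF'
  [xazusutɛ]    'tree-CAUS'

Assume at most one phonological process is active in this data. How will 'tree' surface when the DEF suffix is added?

[xazusutu]

The DEF suffix surfaces as [-du] and [-tu], depending on the final segment of the stem.
By contrast the CAUS suffix keeps its initial [t] throughout — that segment must be underlying.
So the underlying form is /-du/, and voiced stops become voiceless after a vowel.
After 'tree', which ends in a vowel, the suffix surfaces as [-tu], giving [xazusutu].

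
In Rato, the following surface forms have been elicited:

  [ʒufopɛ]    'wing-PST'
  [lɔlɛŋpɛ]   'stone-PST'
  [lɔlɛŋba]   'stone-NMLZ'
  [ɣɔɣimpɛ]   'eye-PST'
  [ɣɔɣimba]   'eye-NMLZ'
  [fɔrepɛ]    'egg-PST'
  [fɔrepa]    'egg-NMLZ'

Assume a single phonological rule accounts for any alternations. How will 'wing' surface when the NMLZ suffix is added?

The NMLZ suffix surfaces as [-ba] and [-pa], depending on the final segment of the stem.
The PST suffix, which begins with [p], is invariant after every stem; so [p] is not altered by any rule here.
So the underlying form is /-ba/, and voiced stops become voiceless after a vowel.
After 'wing', which ends in a vowel, the suffix surfaces as [-pa], giving [ʒufopa].

[ʒufopa]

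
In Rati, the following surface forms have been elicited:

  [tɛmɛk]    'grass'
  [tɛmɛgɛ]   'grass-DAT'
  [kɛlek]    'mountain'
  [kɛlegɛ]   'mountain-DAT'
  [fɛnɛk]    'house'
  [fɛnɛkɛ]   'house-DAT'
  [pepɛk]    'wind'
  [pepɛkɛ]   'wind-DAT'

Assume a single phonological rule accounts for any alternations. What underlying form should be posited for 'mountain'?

The root 'mountain' surfaces as [kɛlek] and [kɛlegɛ], with a stem-final [k] ~ [g] alternation.
But 'wind' keeps [k] in both environments ([pepɛk], [pepɛkɛ]), so there is no rule changing /k/ to [g] before the DAT suffix.
The underlying segment must be /g/; voiced obstruents become voiceless word-finally, yielding [k] there.

/kɛleg/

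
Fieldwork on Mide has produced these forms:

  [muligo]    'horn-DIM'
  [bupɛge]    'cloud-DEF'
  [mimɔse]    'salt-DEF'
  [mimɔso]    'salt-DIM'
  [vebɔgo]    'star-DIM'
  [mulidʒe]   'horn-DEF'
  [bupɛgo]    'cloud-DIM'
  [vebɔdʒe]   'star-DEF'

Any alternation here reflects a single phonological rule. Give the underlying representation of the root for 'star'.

/vebɔdʒ/

In [vebɔgo] and [vebɔdʒe] the final segment of 'star' alternates: [g] ~ [dʒ].
Compare 'cloud', with invariant [g] in [bupɛgo] and [bupɛge]: an analysis with underlying /g/ and a rule producing [dʒ] before the DEF suffix would wrongly predict alternation here too.
The alternation reflects depalatalization: palato-alveolar /dʒ/ becomes [g] when no front vowel follows. /dʒ/ is underlying.
The underlying form of 'star' is therefore /vebɔdʒ/.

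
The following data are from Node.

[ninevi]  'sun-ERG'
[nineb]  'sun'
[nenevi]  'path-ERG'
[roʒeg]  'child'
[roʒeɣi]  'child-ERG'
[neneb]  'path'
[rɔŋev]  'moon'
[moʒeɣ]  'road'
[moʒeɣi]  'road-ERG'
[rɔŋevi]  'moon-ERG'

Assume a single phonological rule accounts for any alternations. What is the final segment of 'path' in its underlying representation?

/b/

'path' shows [b] ~ [v] at the end of the stem ([neneb] vs [nenevi]).
Compare 'moon', with invariant [v] in [rɔŋev] and [rɔŋevi]: an analysis with underlying /v/ and a rule producing [b] in isolation would wrongly predict alternation here too.
The alternation reflects intervocalic spirantization: voiced stops become fricatives between vowels. /b/ is underlying.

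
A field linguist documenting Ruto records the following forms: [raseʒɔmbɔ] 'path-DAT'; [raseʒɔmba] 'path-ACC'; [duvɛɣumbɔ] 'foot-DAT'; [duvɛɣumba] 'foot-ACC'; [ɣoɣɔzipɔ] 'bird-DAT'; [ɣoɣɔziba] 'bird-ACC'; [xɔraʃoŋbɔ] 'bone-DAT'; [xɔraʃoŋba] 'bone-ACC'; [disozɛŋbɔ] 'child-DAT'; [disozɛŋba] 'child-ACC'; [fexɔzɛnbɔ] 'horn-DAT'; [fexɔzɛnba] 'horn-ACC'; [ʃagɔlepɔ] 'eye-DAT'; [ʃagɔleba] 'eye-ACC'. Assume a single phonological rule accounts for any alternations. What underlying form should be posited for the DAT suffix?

The DAT morpheme has two allomorphs, [-bɔ] and [-pɔ].
By contrast the ACC suffix keeps its initial [b] throughout — that segment must be underlying.
So the underlying form is /-pɔ/, and voiceless stops become voiced after a nasal.

/-pɔ/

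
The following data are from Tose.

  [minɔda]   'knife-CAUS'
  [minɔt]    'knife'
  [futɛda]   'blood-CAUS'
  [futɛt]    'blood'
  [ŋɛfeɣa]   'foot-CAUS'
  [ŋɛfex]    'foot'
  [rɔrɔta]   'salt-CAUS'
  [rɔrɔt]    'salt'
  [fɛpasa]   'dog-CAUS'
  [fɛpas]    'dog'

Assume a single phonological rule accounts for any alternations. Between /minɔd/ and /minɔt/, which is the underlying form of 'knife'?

The root 'knife' surfaces as [minɔda] and [minɔt], with a stem-final [d] ~ [t] alternation.
But 'salt' keeps [t] in both environments ([rɔrɔta], [rɔrɔt]), so there is no rule changing /t/ to [d] before the CAUS suffix.
The underlying segment must be /d/; voiced obstruents become voiceless word-finally, yielding [t] there.

/minɔd/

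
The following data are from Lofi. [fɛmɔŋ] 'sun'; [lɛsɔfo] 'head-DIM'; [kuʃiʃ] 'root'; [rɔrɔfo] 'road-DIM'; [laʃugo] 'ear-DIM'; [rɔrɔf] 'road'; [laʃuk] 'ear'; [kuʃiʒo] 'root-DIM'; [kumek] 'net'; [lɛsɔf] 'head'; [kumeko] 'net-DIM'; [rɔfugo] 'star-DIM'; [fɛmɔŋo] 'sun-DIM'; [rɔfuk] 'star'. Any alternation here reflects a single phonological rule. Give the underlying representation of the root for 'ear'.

/laʃug/

The stem for 'ear' ends in [g] in [laʃugo] but [k] in [laʃuk].
Compare 'net', with invariant [k] in [kumeko] and [kumek]: an analysis with underlying /k/ and a rule producing [g] before the DIM suffix would wrongly predict alternation here too.
The underlying segment must be /g/; voiced obstruents become voiceless word-finally, yielding [k] there.
Hence 'ear' is /laʃug/ underlyingly.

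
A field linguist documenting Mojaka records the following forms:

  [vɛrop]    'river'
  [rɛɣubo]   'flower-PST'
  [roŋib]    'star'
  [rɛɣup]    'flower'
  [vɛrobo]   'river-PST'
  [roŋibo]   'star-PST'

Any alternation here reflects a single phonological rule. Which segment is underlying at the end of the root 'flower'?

The root 'flower' surfaces as [rɛɣubo] and [rɛɣup], with a stem-final [b] ~ [p] alternation.
Compare 'star', with invariant [b] in [roŋibo] and [roŋib]: an analysis with underlying /b/ and a rule producing [p] in isolation would wrongly predict alternation here too.
Therefore /p/ is basic and [b] is derived by intervocalic voicing (voiceless stops become voiced between vowels).

/p/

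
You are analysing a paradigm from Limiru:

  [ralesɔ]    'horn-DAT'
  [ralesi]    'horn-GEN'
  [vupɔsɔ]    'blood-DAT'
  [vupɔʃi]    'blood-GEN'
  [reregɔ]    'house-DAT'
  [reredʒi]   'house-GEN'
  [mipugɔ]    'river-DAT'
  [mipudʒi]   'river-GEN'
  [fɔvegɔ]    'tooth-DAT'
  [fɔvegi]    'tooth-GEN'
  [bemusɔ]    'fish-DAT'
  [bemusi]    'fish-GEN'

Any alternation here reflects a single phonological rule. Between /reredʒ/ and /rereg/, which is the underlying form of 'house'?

In [reregɔ] and [reredʒi] the final segment of 'house' alternates: [g] ~ [dʒ].
The stem 'tooth' ([fɔvegɔ], [fɔvegi]) shows [g] unchanged in both environments, so [g] cannot be basic with [dʒ] derived before the GEN suffix.
So /dʒ/ is underlying, and a rule of depalatalization — palato-alveolar /dʒ/ and /ʃ/ become [g] and [s] when no front vowel follows — gives [g].

/reredʒ/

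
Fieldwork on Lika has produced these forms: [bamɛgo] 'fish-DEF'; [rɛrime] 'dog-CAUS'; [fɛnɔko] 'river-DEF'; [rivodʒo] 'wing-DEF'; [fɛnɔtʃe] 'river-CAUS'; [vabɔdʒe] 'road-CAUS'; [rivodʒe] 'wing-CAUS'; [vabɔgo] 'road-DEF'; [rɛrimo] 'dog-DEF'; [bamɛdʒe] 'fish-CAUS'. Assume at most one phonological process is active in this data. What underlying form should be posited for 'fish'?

/bamɛg/

The stem for 'fish' ends in [dʒ] in [bamɛdʒe] but [g] in [bamɛgo].
Compare 'wing', with invariant [dʒ] in [rivodʒe] and [rivodʒo]: an analysis with underlying /dʒ/ and a rule producing [g] before the DEF suffix would wrongly predict alternation here too.
The alternation reflects palatalization before a front vowel: /k/ and /g/ become palato-alveolar [tʃ] and [dʒ] before a front vowel. /g/ is underlying.
Hence 'fish' is /bamɛg/ underlyingly.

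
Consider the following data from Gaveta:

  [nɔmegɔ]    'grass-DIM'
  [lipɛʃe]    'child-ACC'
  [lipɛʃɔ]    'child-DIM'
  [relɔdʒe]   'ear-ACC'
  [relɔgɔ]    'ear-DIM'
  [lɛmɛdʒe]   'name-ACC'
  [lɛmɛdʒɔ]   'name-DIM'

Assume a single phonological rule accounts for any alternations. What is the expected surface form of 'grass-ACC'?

'ear' shows [dʒ] ~ [g] at the end of the stem ([relɔdʒe] vs [relɔgɔ]).
But 'name' keeps [dʒ] in both environments ([lɛmɛdʒe], [lɛmɛdʒɔ]), so there is no rule changing /dʒ/ to [g] before the DIM suffix.
The alternation reflects palatalization before a front vowel: /g/ becomes palato-alveolar [dʒ] before a front vowel. /g/ is underlying.
The one attested form of 'grass', [nɔmegɔ], shows underlying /nɔmeg/. Applying the same rule before a front vowel gives [nɔmedʒe].

[nɔmedʒe]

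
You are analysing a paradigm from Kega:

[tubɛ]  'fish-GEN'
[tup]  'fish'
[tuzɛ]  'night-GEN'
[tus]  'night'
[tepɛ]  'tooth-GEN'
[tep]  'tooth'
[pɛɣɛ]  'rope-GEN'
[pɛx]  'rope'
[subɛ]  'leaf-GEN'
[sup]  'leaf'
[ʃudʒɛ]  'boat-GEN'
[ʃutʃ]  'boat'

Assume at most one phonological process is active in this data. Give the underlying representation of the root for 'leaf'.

The stem for 'leaf' ends in [b] in [subɛ] but [p] in [sup].
If /p/ were underlying and a rule turned it into [b] before the GEN suffix, 'tooth' would also alternate; but it has [p] in both [tepɛ] and [tep].
The alternation reflects word-final obstruent devoicing: voiced obstruents become voiceless word-finally. /b/ is underlying.

/sub/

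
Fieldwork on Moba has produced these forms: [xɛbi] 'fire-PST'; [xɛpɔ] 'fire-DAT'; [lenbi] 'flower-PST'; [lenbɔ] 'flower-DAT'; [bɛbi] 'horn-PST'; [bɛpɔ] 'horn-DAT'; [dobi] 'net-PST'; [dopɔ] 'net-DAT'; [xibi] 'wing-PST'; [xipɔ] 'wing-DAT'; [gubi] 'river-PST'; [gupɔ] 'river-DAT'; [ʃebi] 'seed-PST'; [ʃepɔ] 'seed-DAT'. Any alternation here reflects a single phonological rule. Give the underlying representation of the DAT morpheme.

/-pɔ/

The DAT morpheme has two allomorphs, [-bɔ] and [-pɔ].
By contrast the PST suffix keeps its initial [b] throughout — that segment must be underlying.
The DAT suffix is therefore /-pɔ/ underlyingly, with post-nasal voicing: voiceless stops become voiced after a nasal.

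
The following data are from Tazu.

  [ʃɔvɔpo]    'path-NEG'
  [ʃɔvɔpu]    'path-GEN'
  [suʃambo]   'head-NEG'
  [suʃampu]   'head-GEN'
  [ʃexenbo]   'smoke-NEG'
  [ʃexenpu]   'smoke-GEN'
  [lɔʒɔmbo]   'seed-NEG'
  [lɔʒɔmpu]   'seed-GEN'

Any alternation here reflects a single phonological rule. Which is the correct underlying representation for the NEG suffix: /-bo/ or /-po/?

The NEG suffix surfaces as [-bo] and [-po], depending on the final segment of the stem.
By contrast the GEN suffix keeps its initial [p] throughout — that segment must be underlying.
So the underlying form is /-bo/, and voiced stops become voiceless after a vowel.

/-bo/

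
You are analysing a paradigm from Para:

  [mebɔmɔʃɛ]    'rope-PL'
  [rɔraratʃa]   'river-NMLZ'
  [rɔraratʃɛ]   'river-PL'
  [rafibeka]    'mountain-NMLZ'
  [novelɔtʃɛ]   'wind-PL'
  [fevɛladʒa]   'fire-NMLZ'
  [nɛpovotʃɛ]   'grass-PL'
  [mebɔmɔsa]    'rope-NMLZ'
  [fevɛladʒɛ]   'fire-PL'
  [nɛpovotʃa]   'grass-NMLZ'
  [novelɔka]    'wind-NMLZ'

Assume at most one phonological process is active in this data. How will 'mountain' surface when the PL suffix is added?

[rafibetʃɛ]

'wind' shows [tʃ] ~ [k] at the end of the stem ([novelɔtʃɛ] vs [novelɔka]).
But 'river' keeps [tʃ] in both environments ([rɔraratʃɛ], [rɔraratʃa]), so there is no rule changing /tʃ/ to [k] before the NMLZ suffix.
Therefore /k/ is basic and [tʃ] is derived by palatalization before a front vowel (/k/ and /s/ become palato-alveolar [tʃ] and [ʃ] before a front vowel).
The one attested form of 'mountain', [rafibeka], shows underlying /rafibek/. Applying the same rule before a front vowel gives [rafibetʃɛ].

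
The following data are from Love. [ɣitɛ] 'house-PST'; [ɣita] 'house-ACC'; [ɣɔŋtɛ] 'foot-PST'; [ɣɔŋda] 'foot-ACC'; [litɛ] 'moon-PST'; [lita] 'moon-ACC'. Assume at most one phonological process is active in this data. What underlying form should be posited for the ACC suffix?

The ACC morpheme has two allomorphs, [-da] and [-ta].
By contrast the PST suffix keeps its initial [t] throughout — that segment must be underlying.
The ACC suffix is therefore /-da/ underlyingly, with post-vocalic devoicing: voiced stops become voiceless after a vowel.

/-da/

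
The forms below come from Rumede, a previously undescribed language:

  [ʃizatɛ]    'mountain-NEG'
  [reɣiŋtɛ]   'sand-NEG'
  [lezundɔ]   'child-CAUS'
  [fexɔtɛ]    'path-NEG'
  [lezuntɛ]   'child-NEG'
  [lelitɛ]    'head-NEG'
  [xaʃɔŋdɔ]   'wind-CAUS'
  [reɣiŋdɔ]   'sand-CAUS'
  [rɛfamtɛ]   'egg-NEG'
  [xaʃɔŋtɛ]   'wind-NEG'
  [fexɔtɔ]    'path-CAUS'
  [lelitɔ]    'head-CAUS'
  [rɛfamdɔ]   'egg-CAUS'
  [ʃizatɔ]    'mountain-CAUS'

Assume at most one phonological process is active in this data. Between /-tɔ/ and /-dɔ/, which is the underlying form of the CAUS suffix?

/-dɔ/

The CAUS suffix surfaces as [-dɔ] and [-tɔ], depending on the final segment of the stem.
The NEG suffix, which begins with [t], is invariant after every stem; so [t] is not altered by any rule here.
So the underlying form is /-dɔ/, and voiced stops become voiceless after a vowel.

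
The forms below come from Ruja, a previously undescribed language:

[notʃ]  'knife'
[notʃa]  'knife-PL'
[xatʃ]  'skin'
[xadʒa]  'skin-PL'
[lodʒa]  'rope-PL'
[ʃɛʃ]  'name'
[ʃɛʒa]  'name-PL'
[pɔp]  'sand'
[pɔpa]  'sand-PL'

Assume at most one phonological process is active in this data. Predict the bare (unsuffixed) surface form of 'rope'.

The stem for 'skin' ends in [tʃ] in [xatʃ] but [dʒ] in [xadʒa].
If /tʃ/ were underlying and a rule turned it into [dʒ] before the PL suffix, 'knife' would also alternate; but it has [tʃ] in both [notʃ] and [notʃa].
The underlying segment must be /dʒ/; voiced obstruents become voiceless word-finally, yielding [tʃ] there.
From [lodʒa] the stem 'rope' is /lodʒ/; word-finally this yields [lotʃ].

[lotʃ]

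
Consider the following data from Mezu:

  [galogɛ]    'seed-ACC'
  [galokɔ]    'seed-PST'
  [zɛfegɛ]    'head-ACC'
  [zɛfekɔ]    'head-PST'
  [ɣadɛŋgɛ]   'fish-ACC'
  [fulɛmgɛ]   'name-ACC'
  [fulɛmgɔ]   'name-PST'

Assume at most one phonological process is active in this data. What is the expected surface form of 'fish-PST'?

The PST morpheme has two allomorphs, [-gɔ] and [-kɔ].
By contrast the ACC suffix keeps its initial [g] throughout — that segment must be underlying.
The PST suffix is therefore /-kɔ/ underlyingly, with post-nasal voicing: voiceless stops become voiced after a nasal.
After 'fish', which ends in a nasal, the suffix surfaces as [-gɔ], giving [ɣadɛŋgɔ].

[ɣadɛŋgɔ]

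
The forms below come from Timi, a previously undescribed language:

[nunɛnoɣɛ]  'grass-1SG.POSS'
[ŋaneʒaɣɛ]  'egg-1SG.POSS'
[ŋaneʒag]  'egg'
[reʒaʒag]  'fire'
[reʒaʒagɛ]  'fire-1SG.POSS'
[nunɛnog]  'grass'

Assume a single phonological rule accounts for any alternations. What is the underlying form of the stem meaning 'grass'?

The root 'grass' surfaces as [nunɛnog] and [nunɛnoɣɛ], with a stem-final [g] ~ [ɣ] alternation.
If /g/ were underlying and a rule turned it into [ɣ] before the 1SG.POSS suffix, 'fire' would also alternate; but it has [g] in both [reʒaʒag] and [reʒaʒagɛ].
The underlying segment must be /ɣ/; voiced fricatives become stops word-finally, yielding [g] there.

/nunɛnoɣ/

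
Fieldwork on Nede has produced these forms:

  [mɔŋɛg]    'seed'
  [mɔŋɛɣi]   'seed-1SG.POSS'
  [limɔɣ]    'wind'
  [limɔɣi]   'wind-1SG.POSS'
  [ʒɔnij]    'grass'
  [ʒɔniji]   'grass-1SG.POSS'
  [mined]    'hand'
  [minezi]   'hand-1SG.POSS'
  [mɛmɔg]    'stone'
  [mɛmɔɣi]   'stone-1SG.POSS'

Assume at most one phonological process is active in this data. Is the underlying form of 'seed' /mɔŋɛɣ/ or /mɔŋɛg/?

/mɔŋɛg/

'seed' shows [g] ~ [ɣ] at the end of the stem ([mɔŋɛg] vs [mɔŋɛɣi]).
But 'wind' keeps [ɣ] in both environments ([limɔɣ], [limɔɣi]), so there is no rule changing /ɣ/ to [g] in isolation.
So /g/ is underlying, and a rule of intervocalic spirantization — voiced stops become fricatives between vowels — gives [ɣ].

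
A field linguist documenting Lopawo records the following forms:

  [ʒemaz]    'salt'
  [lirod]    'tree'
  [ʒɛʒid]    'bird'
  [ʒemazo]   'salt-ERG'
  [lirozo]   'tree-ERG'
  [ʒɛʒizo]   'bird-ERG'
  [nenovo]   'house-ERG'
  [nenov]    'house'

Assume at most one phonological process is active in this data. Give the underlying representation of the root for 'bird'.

The root 'bird' surfaces as [ʒɛʒid] and [ʒɛʒizo], with a stem-final [d] ~ [z] alternation.
The stem 'salt' ([ʒemaz], [ʒemazo]) shows [z] unchanged in both environments, so [z] cannot be basic with [d] derived in isolation.
The underlying segment must be /d/; voiced stops become fricatives between vowels, yielding [z] there.

/ʒɛʒid/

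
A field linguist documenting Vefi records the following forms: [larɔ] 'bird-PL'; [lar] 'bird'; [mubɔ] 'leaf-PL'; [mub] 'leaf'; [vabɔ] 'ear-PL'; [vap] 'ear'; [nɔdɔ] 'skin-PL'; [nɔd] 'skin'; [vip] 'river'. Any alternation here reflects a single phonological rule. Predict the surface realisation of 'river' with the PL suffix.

[vibɔ]

In [vabɔ] and [vap] the final segment of 'ear' alternates: [b] ~ [p].
If /b/ were underlying and a rule turned it into [p] in isolation, 'leaf' would also alternate; but it has [b] in both [mubɔ] and [mub].
The underlying segment must be /p/; voiceless stops become voiced between vowels, yielding [b] there.
The one attested form of 'river', [vip], shows underlying /vip/. Applying the same rule between vowels gives [vibɔ].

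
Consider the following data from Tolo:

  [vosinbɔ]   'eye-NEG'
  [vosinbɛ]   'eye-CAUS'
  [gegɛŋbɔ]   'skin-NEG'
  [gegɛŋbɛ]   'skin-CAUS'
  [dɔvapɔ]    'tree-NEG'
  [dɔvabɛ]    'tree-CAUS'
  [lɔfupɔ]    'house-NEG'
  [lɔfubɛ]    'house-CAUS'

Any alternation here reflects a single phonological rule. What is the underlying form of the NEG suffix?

The NEG suffix surfaces as [-bɔ] and [-pɔ], depending on the final segment of the stem.
By contrast the CAUS suffix keeps its initial [b] throughout — that segment must be underlying.
The NEG suffix is therefore /-pɔ/ underlyingly, with post-nasal voicing: voiceless stops become voiced after a nasal.

/-pɔ/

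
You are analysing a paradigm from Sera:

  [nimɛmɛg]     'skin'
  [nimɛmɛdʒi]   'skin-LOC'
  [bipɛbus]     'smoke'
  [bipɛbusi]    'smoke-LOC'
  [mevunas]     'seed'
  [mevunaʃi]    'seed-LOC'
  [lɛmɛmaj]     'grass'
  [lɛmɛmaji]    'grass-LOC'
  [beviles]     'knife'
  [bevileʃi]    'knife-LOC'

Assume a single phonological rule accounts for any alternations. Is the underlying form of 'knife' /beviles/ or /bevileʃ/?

'knife' shows [s] ~ [ʃ] at the end of the stem ([beviles] vs [bevileʃi]).
The stem 'smoke' ([bipɛbus], [bipɛbusi]) shows [s] unchanged in both environments, so [s] cannot be basic with [ʃ] derived before the LOC suffix.
The alternation reflects depalatalization: palato-alveolar /dʒ/ and /ʃ/ become [g] and [s] when no front vowel follows. /ʃ/ is underlying.

/bevileʃ/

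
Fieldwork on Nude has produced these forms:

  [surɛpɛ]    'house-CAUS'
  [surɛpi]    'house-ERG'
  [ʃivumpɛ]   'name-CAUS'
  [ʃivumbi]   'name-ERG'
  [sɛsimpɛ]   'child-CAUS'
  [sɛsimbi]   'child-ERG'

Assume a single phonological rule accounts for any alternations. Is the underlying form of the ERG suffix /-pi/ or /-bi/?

/-bi/

The ERG morpheme has two allomorphs, [-bi] and [-pi].
By contrast the CAUS suffix keeps its initial [p] throughout — that segment must be underlying.
The ERG suffix is therefore /-bi/ underlyingly, with post-vocalic devoicing: voiced stops become voiceless after a vowel.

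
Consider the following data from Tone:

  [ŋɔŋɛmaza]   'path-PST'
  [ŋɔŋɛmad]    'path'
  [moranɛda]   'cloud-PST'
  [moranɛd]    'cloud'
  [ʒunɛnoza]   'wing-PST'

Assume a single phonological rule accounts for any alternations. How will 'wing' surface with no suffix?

[ʒunɛnod]

In [ŋɔŋɛmaza] and [ŋɔŋɛmad] the final segment of 'path' alternates: [z] ~ [d].
Compare 'cloud', with invariant [d] in [moranɛda] and [moranɛd]: an analysis with underlying /d/ and a rule producing [z] before the PST suffix would wrongly predict alternation here too.
The alternation reflects word-final hardening: voiced fricatives become stops word-finally. /z/ is underlying.
From [ʒunɛnoza] the stem 'wing' is /ʒunɛnoz/; word-finally this yields [ʒunɛnod].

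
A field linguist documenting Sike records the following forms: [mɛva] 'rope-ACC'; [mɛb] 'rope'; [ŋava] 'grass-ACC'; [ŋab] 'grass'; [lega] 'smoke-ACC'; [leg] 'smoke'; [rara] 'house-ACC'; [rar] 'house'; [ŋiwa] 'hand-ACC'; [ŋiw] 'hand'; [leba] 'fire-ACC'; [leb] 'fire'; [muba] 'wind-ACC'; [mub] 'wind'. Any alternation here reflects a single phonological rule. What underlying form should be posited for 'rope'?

'rope' shows [v] ~ [b] at the end of the stem ([mɛva] vs [mɛb]).
Compare 'fire', with invariant [b] in [leba] and [leb]: an analysis with underlying /b/ and a rule producing [v] before the ACC suffix would wrongly predict alternation here too.
So /v/ is underlying, and a rule of word-final hardening — voiced fricatives become stops word-finally — gives [b].
The underlying form of 'rope' is therefore /mɛv/.

/mɛv/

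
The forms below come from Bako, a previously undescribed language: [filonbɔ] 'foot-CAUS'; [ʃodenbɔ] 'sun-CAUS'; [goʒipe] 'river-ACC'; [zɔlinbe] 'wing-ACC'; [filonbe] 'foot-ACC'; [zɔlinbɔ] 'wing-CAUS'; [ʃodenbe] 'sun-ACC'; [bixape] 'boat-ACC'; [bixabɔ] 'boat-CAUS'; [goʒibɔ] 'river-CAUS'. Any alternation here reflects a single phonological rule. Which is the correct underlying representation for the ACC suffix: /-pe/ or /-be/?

/-pe/

The ACC morpheme has two allomorphs, [-be] and [-pe].
The CAUS suffix, which begins with [b], is invariant after every stem; so [b] is not altered by any rule here.
So the underlying form is /-pe/, and voiceless stops become voiced after a nasal.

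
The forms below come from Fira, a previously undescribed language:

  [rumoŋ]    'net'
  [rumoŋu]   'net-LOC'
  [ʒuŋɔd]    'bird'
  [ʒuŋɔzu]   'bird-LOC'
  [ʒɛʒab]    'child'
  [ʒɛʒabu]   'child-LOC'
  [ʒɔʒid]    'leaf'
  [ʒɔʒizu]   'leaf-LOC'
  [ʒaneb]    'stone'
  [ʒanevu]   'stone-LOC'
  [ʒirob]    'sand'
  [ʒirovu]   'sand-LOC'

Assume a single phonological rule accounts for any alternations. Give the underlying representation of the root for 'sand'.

The stem for 'sand' ends in [b] in [ʒirob] but [v] in [ʒirovu].
The stem 'child' ([ʒɛʒab], [ʒɛʒabu]) shows [b] unchanged in both environments, so [b] cannot be basic with [v] derived before the LOC suffix.
The underlying segment must be /v/; voiced fricatives become stops word-finally, yielding [b] there.

/ʒirov/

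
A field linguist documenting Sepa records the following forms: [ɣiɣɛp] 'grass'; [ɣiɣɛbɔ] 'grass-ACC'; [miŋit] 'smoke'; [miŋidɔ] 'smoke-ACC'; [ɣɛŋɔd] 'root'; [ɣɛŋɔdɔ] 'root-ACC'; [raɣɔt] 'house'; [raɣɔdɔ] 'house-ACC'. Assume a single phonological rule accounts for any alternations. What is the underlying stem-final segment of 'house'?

In [raɣɔt] and [raɣɔdɔ] the final segment of 'house' alternates: [t] ~ [d].
Compare 'root', with invariant [d] in [ɣɛŋɔd] and [ɣɛŋɔdɔ]: an analysis with underlying /d/ and a rule producing [t] in isolation would wrongly predict alternation here too.
Therefore /t/ is basic and [d] is derived by intervocalic voicing (voiceless stops become voiced between vowels).

/t/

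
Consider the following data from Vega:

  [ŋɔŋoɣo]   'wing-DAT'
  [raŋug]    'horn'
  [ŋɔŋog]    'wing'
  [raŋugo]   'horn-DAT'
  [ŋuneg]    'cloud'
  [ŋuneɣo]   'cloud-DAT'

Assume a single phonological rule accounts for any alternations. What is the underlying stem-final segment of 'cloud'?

The root 'cloud' surfaces as [ŋuneɣo] and [ŋuneg], with a stem-final [ɣ] ~ [g] alternation.
Compare 'horn', with invariant [g] in [raŋugo] and [raŋug]: an analysis with underlying /g/ and a rule producing [ɣ] before the DAT suffix would wrongly predict alternation here too.
Therefore /ɣ/ is basic and [g] is derived by word-final hardening (voiced fricatives become stops word-finally).

/ɣ/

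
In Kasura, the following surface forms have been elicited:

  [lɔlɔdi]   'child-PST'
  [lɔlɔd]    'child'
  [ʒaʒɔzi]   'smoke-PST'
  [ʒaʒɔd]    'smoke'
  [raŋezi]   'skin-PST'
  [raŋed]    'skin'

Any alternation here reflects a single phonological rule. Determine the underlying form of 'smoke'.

/ʒaʒɔz/

The stem for 'smoke' ends in [z] in [ʒaʒɔzi] but [d] in [ʒaʒɔd].
Compare 'child', with invariant [d] in [lɔlɔdi] and [lɔlɔd]: an analysis with underlying /d/ and a rule producing [z] before the PST suffix would wrongly predict alternation here too.
So /z/ is underlying, and a rule of word-final hardening — voiced fricatives become stops word-finally — gives [d].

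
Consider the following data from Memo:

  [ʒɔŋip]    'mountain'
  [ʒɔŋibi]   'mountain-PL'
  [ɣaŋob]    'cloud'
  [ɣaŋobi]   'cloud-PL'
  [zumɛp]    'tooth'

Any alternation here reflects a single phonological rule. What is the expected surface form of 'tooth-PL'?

The root 'mountain' surfaces as [ʒɔŋip] and [ʒɔŋibi], with a stem-final [p] ~ [b] alternation.
If /b/ were underlying and a rule turned it into [p] in isolation, 'cloud' would also alternate; but it has [b] in both [ɣaŋob] and [ɣaŋobi].
So /p/ is underlying, and a rule of intervocalic voicing — voiceless stops become voiced between vowels — gives [b].
From [zumɛp] the stem 'tooth' is /zumɛp/; between vowels this yields [zumɛbi].

[zumɛbi]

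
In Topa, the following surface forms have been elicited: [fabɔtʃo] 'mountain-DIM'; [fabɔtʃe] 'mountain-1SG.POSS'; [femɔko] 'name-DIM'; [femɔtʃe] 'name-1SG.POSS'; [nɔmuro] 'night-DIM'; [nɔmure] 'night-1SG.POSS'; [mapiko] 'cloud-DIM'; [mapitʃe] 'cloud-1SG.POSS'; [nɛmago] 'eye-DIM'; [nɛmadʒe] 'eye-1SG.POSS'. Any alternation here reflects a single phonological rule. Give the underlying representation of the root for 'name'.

/femɔk/

The stem for 'name' ends in [k] in [femɔko] but [tʃ] in [femɔtʃe].
If /tʃ/ were underlying and a rule turned it into [k] before the DIM suffix, 'mountain' would also alternate; but it has [tʃ] in both [fabɔtʃo] and [fabɔtʃe].
The underlying segment must be /k/; /k/ and /g/ become palato-alveolar [tʃ] and [dʒ] before a front vowel, yielding [tʃ] there.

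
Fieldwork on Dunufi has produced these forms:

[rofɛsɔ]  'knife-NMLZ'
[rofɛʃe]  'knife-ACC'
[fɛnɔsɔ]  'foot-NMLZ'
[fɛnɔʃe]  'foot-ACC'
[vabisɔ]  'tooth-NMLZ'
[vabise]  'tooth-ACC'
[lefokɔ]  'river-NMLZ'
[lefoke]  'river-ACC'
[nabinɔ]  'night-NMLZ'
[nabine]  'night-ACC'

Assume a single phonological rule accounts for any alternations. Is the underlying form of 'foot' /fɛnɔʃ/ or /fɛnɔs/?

'foot' shows [s] ~ [ʃ] at the end of the stem ([fɛnɔsɔ] vs [fɛnɔʃe]).
But 'tooth' keeps [s] in both environments ([vabisɔ], [vabise]), so there is no rule changing /s/ to [ʃ] before the ACC suffix.
So /ʃ/ is underlying, and a rule of depalatalization — palato-alveolar /ʃ/ becomes [s] when no front vowel follows — gives [s].

/fɛnɔʃ/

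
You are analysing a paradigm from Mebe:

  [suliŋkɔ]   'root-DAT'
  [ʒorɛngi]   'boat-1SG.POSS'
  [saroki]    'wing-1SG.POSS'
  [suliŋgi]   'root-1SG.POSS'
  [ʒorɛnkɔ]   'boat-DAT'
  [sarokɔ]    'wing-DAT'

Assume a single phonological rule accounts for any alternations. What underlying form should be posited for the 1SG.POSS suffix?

The 1SG.POSS suffix surfaces as [-gi] and [-ki], depending on the final segment of the stem.
By contrast the DAT suffix keeps its initial [k] throughout — that segment must be underlying.
The 1SG.POSS suffix is therefore /-gi/ underlyingly, with post-vocalic devoicing: voiced stops become voiceless after a vowel.

/-gi/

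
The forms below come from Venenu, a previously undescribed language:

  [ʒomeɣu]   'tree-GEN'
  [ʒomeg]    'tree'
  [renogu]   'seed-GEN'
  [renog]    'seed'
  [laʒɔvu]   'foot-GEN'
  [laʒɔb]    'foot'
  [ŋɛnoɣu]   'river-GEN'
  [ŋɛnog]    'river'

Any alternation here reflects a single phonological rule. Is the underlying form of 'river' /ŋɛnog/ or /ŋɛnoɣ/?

/ŋɛnoɣ/

The stem for 'river' ends in [ɣ] in [ŋɛnoɣu] but [g] in [ŋɛnog].
Compare 'seed', with invariant [g] in [renogu] and [renog]: an analysis with underlying /g/ and a rule producing [ɣ] before the GEN suffix would wrongly predict alternation here too.
The underlying segment must be /ɣ/; voiced fricatives become stops word-finally, yielding [g] there.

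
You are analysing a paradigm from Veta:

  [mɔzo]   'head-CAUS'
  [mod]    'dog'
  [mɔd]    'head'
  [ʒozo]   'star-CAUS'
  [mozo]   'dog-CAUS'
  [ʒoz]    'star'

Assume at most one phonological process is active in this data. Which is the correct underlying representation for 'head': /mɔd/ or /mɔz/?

'head' shows [d] ~ [z] at the end of the stem ([mɔd] vs [mɔzo]).
The stem 'star' ([ʒoz], [ʒozo]) shows [z] unchanged in both environments, so [z] cannot be basic with [d] derived in isolation.
So /d/ is underlying, and a rule of intervocalic spirantization — voiced stops become fricatives between vowels — gives [z].

/mɔd/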